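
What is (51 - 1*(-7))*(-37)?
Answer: -2146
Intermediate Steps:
(51 - 1*(-7))*(-37) = (51 + 7)*(-37) = 58*(-37) = -2146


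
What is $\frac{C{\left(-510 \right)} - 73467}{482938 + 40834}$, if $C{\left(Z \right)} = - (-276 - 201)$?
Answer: $- \frac{36495}{261886} \approx -0.13935$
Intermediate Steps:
$C{\left(Z \right)} = 477$ ($C{\left(Z \right)} = \left(-1\right) \left(-477\right) = 477$)
$\frac{C{\left(-510 \right)} - 73467}{482938 + 40834} = \frac{477 - 73467}{482938 + 40834} = - \frac{72990}{523772} = \left(-72990\right) \frac{1}{523772} = - \frac{36495}{261886}$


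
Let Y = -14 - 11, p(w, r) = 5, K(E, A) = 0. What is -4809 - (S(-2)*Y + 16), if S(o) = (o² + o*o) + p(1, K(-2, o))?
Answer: -4500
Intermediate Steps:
Y = -25
S(o) = 5 + 2*o² (S(o) = (o² + o*o) + 5 = (o² + o²) + 5 = 2*o² + 5 = 5 + 2*o²)
-4809 - (S(-2)*Y + 16) = -4809 - ((5 + 2*(-2)²)*(-25) + 16) = -4809 - ((5 + 2*4)*(-25) + 16) = -4809 - ((5 + 8)*(-25) + 16) = -4809 - (13*(-25) + 16) = -4809 - (-325 + 16) = -4809 - 1*(-309) = -4809 + 309 = -4500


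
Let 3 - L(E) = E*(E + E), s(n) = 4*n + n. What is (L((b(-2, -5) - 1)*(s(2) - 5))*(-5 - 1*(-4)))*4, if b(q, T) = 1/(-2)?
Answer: 438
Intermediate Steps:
s(n) = 5*n
b(q, T) = -½
L(E) = 3 - 2*E² (L(E) = 3 - E*(E + E) = 3 - E*2*E = 3 - 2*E²)
(L((b(-2, -5) - 1)*(s(2) - 5))*(-5 - 1*(-4)))*4 = ((3 - 2*(-½ - 1)²*(5*2 - 5)²)*(-5 - 1*(-4)))*4 = ((3 - 2*9*(10 - 5)²/4)*(-5 + 4))*4 = ((3 - 2*(-3/2*5)²)*(-1))*4 = ((3 - 2*(-15/2)²)*(-1))*4 = ((3 - 2*225/4)*(-1))*4 = ((3 - 225/2)*(-1))*4 = -219/2*(-1)*4 = (219/2)*4 = 438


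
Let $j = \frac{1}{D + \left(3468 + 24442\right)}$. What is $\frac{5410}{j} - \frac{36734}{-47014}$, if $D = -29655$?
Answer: $- \frac{221916639783}{23507} \approx -9.4404 \cdot 10^{6}$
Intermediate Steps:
$j = - \frac{1}{1745}$ ($j = \frac{1}{-29655 + \left(3468 + 24442\right)} = \frac{1}{-29655 + 27910} = \frac{1}{-1745} = - \frac{1}{1745} \approx -0.00057307$)
$\frac{5410}{j} - \frac{36734}{-47014} = \frac{5410}{- \frac{1}{1745}} - \frac{36734}{-47014} = 5410 \left(-1745\right) - - \frac{18367}{23507} = -9440450 + \frac{18367}{23507} = - \frac{221916639783}{23507}$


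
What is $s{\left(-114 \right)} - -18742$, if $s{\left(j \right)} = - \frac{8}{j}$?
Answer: $\frac{1068298}{57} \approx 18742.0$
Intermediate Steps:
$s{\left(-114 \right)} - -18742 = - \frac{8}{-114} - -18742 = \left(-8\right) \left(- \frac{1}{114}\right) + 18742 = \frac{4}{57} + 18742 = \frac{1068298}{57}$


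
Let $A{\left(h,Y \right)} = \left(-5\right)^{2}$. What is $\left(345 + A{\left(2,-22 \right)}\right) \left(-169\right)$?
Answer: $-62530$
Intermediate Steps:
$A{\left(h,Y \right)} = 25$
$\left(345 + A{\left(2,-22 \right)}\right) \left(-169\right) = \left(345 + 25\right) \left(-169\right) = 370 \left(-169\right) = -62530$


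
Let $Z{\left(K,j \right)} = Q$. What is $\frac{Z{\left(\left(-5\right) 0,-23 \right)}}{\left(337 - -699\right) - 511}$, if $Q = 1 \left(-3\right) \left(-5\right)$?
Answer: $\frac{1}{35} \approx 0.028571$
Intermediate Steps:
$Q = 15$ ($Q = \left(-3\right) \left(-5\right) = 15$)
$Z{\left(K,j \right)} = 15$
$\frac{Z{\left(\left(-5\right) 0,-23 \right)}}{\left(337 - -699\right) - 511} = \frac{1}{\left(337 - -699\right) - 511} \cdot 15 = \frac{1}{\left(337 + 699\right) - 511} \cdot 15 = \frac{1}{1036 - 511} \cdot 15 = \frac{1}{525} \cdot 15 = \frac{1}{35}$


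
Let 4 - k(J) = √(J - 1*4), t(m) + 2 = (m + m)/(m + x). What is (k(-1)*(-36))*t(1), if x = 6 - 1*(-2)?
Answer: 256 - 64*I*√5 ≈ 256.0 - 143.11*I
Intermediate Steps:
x = 8 (x = 6 + 2 = 8)
t(m) = -2 + 2*m/(8 + m) (t(m) = -2 + (m + m)/(m + 8) = -2 + (2*m)/(8 + m) = -2 + 2*m/(8 + m))
k(J) = 4 - √(-4 + J) (k(J) = 4 - √(J - 1*4) = 4 - √(J - 4) = 4 - √(-4 + J))
(k(-1)*(-36))*t(1) = ((4 - √(-4 - 1))*(-36))*(-16/(8 + 1)) = ((4 - √(-5))*(-36))*(-16/9) = ((4 - I*√5)*(-36))*(-16*⅑) = ((4 - I*√5)*(-36))*(-16/9) = (-144 + 36*I*√5)*(-16/9) = 256 - 64*I*√5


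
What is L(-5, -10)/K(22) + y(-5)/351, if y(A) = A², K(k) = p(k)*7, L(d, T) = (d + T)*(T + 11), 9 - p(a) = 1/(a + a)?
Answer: -32507/194103 ≈ -0.16747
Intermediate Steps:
p(a) = 9 - 1/(2*a) (p(a) = 9 - 1/(a + a) = 9 - 1/(2*a))
L(d, T) = (11 + T)*(T + d) (L(d, T) = (T + d)*(11 + T) = (11 + T)*(T + d))
K(k) = 63 - 7/(2*k) (K(k) = (9 - 1/(2*k))*7 = 63 - 7/(2*k))
L(-5, -10)/K(22) + y(-5)/351 = ((-10)² + 11*(-10) + 11*(-5) - 10*(-5))/(63 - 7/2/22) + (-5)²/351 = (100 - 110 - 55 + 50)/(63 - 7/2*1/22) + 25*(1/351) = -15/(63 - 7/44) + 25/351 = -15/2765/44 + 25/351 = -15*44/2765 + 25/351 = -132/553 + 25/351 = -32507/194103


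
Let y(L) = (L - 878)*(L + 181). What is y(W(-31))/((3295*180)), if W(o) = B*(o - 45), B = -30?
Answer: 1725161/296550 ≈ 5.8174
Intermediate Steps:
W(o) = 1350 - 30*o (W(o) = -30*(o - 45) = -30*(-45 + o) = 1350 - 30*o)
y(L) = (-878 + L)*(181 + L)
y(W(-31))/((3295*180)) = (-158918 + (1350 - 30*(-31))² - 697*(1350 - 30*(-31)))/((3295*180)) = (-158918 + (1350 + 930)² - 697*(1350 + 930))/593100 = (-158918 + 2280² - 697*2280)*(1/593100) = (-158918 + 5198400 - 1589160)*(1/593100) = 3450322*(1/593100) = 1725161/296550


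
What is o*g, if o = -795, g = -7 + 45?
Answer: -30210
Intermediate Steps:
g = 38
o*g = -795*38 = -30210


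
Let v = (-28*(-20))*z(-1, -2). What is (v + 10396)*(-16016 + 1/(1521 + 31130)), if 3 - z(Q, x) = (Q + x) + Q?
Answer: -7486386349140/32651 ≈ -2.2929e+8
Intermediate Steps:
z(Q, x) = 3 - x - 2*Q (z(Q, x) = 3 - ((Q + x) + Q) = 3 - (x + 2*Q) = 3 + (-x - 2*Q) = 3 - x - 2*Q)
v = 3920 (v = (-28*(-20))*(3 - 1*(-2) - 2*(-1)) = 560*(3 + 2 + 2) = 560*7 = 3920)
(v + 10396)*(-16016 + 1/(1521 + 31130)) = (3920 + 10396)*(-16016 + 1/(1521 + 31130)) = 14316*(-16016 + 1/32651) = 14316*(-522938415/32651) = -7486386349140/32651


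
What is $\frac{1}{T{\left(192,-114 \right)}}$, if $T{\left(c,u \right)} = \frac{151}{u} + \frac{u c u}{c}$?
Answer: $\frac{114}{1481393} \approx 7.6955 \cdot 10^{-5}$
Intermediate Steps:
$T{\left(c,u \right)} = u^{2} + \frac{151}{u}$ ($T{\left(c,u \right)} = \frac{151}{u} + \frac{c u^{2}}{c} = \frac{151}{u} + u^{2} = u^{2} + \frac{151}{u}$)
$\frac{1}{T{\left(192,-114 \right)}} = \frac{1}{\frac{1}{-114} \left(151 + \left(-114\right)^{3}\right)} = \frac{1}{\left(- \frac{1}{114}\right) \left(151 - 1481544\right)} = \frac{1}{\left(- \frac{1}{114}\right) \left(-1481393\right)} = \frac{1}{\frac{1481393}{114}} = \frac{114}{1481393}$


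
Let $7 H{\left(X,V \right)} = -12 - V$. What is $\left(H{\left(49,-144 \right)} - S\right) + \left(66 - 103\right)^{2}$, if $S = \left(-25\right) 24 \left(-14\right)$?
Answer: $- \frac{49085}{7} \approx -7012.1$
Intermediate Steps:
$H{\left(X,V \right)} = - \frac{12}{7} - \frac{V}{7}$ ($H{\left(X,V \right)} = \frac{-12 - V}{7} = - \frac{12}{7} - \frac{V}{7}$)
$S = 8400$ ($S = \left(-600\right) \left(-14\right) = 8400$)
$\left(H{\left(49,-144 \right)} - S\right) + \left(66 - 103\right)^{2} = \left(\left(- \frac{12}{7} - - \frac{144}{7}\right) - 8400\right) + \left(66 - 103\right)^{2} = \left(\left(- \frac{12}{7} + \frac{144}{7}\right) - 8400\right) + \left(-37\right)^{2} = \left(\frac{132}{7} - 8400\right) + 1369 = - \frac{58668}{7} + 1369 = - \frac{49085}{7}$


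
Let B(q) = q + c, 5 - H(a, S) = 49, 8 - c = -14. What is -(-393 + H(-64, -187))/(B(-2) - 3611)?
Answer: -23/189 ≈ -0.12169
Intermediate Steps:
c = 22 (c = 8 - 1*(-14) = 8 + 14 = 22)
H(a, S) = -44 (H(a, S) = 5 - 1*49 = 5 - 49 = -44)
B(q) = 22 + q (B(q) = q + 22 = 22 + q)
-(-393 + H(-64, -187))/(B(-2) - 3611) = -(-393 - 44)/((22 - 2) - 3611) = -(-437)/(20 - 3611) = -(-437)/(-3591) = -(-437)*(-1)/3591 = -1*23/189 = -23/189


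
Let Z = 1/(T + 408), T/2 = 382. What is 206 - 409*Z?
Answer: 241023/1172 ≈ 205.65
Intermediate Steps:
T = 764 (T = 2*382 = 764)
Z = 1/1172 (Z = 1/(764 + 408) = 1/1172 ≈ 0.00085324)
206 - 409*Z = 206 - 409*1/1172 = 206 - 409/1172 = 241023/1172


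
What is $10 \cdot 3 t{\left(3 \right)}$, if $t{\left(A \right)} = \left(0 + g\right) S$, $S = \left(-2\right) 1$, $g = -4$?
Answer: $240$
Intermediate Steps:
$S = -2$
$t{\left(A \right)} = 8$ ($t{\left(A \right)} = \left(0 - 4\right) \left(-2\right) = \left(-4\right) \left(-2\right) = 8$)
$10 \cdot 3 t{\left(3 \right)} = 10 \cdot 3 \cdot 8 = 30 \cdot 8 = 240$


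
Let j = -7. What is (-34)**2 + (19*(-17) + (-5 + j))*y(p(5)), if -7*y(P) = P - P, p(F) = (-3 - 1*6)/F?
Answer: 1156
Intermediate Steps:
p(F) = -9/F (p(F) = (-3 - 6)/F = -9/F)
y(P) = 0 (y(P) = -(P - P)/7 = -1/7*0 = 0)
(-34)**2 + (19*(-17) + (-5 + j))*y(p(5)) = (-34)**2 + (19*(-17) + (-5 - 7))*0 = 1156 + (-323 - 12)*0 = 1156 - 335*0 = 1156 + 0 = 1156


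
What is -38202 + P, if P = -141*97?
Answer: -51879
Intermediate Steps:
P = -13677
-38202 + P = -38202 - 13677 = -51879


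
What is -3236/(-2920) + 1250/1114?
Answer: 906863/406610 ≈ 2.2303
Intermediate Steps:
-3236/(-2920) + 1250/1114 = -3236*(-1/2920) + 1250*(1/1114) = 809/730 + 625/557 = 906863/406610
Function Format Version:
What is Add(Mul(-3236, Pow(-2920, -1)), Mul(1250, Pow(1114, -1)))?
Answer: Rational(906863, 406610) ≈ 2.2303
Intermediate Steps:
Add(Mul(-3236, Pow(-2920, -1)), Mul(1250, Pow(1114, -1))) = Add(Mul(-3236, Rational(-1, 2920)), Mul(1250, Rational(1, 1114))) = Add(Rational(809, 730), Rational(625, 557)) = Rational(906863, 406610)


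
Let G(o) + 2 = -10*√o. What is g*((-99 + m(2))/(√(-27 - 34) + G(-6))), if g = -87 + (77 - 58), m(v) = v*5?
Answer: 6052*I/(-√61 - 2*I + 10*√6) ≈ -42.865 + 357.59*I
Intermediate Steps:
m(v) = 5*v
g = -68 (g = -87 + 19 = -68)
G(o) = -2 - 10*√o
g*((-99 + m(2))/(√(-27 - 34) + G(-6))) = -68*(-99 + 5*2)/(√(-27 - 34) + (-2 - 10*I*√6)) = -68*(-99 + 10)/(√(-61) + (-2 - 10*I*√6)) = -(-6052)/(I*√61 + (-2 - 10*I*√6)) = -(-6052)/(-2 + I*√61 - 10*I*√6) = 6052/(-2 + I*√61 - 10*I*√6)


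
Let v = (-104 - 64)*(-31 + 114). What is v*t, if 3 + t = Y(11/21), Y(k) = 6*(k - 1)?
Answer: 81672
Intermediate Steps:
v = -13944 (v = -168*83 = -13944)
Y(k) = -6 + 6*k (Y(k) = 6*(-1 + k) = -6 + 6*k)
t = -41/7 (t = -3 + (-6 + 6*(11/21)) = -3 + (-6 + 22/7) = -3 - 20/7 = -41/7 ≈ -5.8571)
v*t = -13944*(-41/7) = 81672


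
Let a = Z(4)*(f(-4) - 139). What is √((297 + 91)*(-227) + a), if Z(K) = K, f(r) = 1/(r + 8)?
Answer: I*√88631 ≈ 297.71*I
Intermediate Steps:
f(r) = 1/(8 + r)
a = -555 (a = 4*(1/(8 - 4) - 139) = 4*(1/4 - 139) = 4*(¼ - 139) = 4*(-555/4) = -555)
√((297 + 91)*(-227) + a) = √((297 + 91)*(-227) - 555) = √(388*(-227) - 555) = √(-88076 - 555) = √(-88631) = I*√88631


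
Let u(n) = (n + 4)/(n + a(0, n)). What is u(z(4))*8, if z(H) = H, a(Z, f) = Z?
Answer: 16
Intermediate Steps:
u(n) = (4 + n)/n (u(n) = (n + 4)/(n + 0) = (4 + n)/n)
u(z(4))*8 = ((4 + 4)/4)*8 = ((¼)*8)*8 = 2*8 = 16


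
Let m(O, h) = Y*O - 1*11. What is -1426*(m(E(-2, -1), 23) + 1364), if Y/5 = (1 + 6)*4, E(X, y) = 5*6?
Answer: -7918578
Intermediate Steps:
E(X, y) = 30
Y = 140 (Y = 5*((1 + 6)*4) = 5*(7*4) = 5*28 = 140)
m(O, h) = -11 + 140*O (m(O, h) = 140*O - 1*11 = 140*O - 11 = -11 + 140*O)
-1426*(m(E(-2, -1), 23) + 1364) = -1426*((-11 + 140*30) + 1364) = -1426*((-11 + 4200) + 1364) = -1426*(4189 + 1364) = -1426*5553 = -7918578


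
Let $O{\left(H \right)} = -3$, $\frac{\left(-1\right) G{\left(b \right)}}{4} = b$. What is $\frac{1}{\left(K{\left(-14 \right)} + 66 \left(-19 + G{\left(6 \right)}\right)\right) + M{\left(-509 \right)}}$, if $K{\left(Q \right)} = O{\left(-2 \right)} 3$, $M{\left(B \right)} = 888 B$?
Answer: $- \frac{1}{454839} \approx -2.1986 \cdot 10^{-6}$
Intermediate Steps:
$G{\left(b \right)} = - 4 b$
$K{\left(Q \right)} = -9$ ($K{\left(Q \right)} = \left(-3\right) 3 = -9$)
$\frac{1}{\left(K{\left(-14 \right)} + 66 \left(-19 + G{\left(6 \right)}\right)\right) + M{\left(-509 \right)}} = \frac{1}{\left(-9 + 66 \left(-19 - 24\right)\right) + 888 \left(-509\right)} = \frac{1}{\left(-9 + 66 \left(-19 - 24\right)\right) - 451992} = \frac{1}{\left(-9 + 66 \left(-43\right)\right) - 451992} = \frac{1}{\left(-9 - 2838\right) - 451992} = \frac{1}{-2847 - 451992} = \frac{1}{-454839} = - \frac{1}{454839}$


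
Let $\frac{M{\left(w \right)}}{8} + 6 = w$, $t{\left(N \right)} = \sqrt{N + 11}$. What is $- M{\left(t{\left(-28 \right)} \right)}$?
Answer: $48 - 8 i \sqrt{17} \approx 48.0 - 32.985 i$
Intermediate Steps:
$t{\left(N \right)} = \sqrt{11 + N}$
$M{\left(w \right)} = -48 + 8 w$
$- M{\left(t{\left(-28 \right)} \right)} = - (-48 + 8 \sqrt{11 - 28}) = - (-48 + 8 \sqrt{-17}) = - (-48 + 8 i \sqrt{17}) = 48 - 8 i \sqrt{17}$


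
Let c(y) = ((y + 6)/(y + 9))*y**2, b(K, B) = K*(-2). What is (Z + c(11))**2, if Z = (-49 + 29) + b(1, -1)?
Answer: 2614689/400 ≈ 6536.7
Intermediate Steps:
b(K, B) = -2*K
c(y) = y**2*(6 + y)/(9 + y) (c(y) = ((6 + y)/(9 + y))*y**2 = y**2*(6 + y)/(9 + y))
Z = -22 (Z = (-49 + 29) - 2*1 = -20 - 2 = -22)
(Z + c(11))**2 = (-22 + 11**2*(6 + 11)/(9 + 11))**2 = (-22 + 121*17/20)**2 = (-22 + 121*(1/20)*17)**2 = (-22 + 2057/20)**2 = (1617/20)**2 = 2614689/400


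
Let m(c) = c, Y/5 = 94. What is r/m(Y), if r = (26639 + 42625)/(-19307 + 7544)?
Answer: -3848/307145 ≈ -0.012528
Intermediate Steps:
Y = 470 (Y = 5*94 = 470)
r = -7696/1307 (r = 69264/(-11763) = 69264*(-1/11763) = -7696/1307 ≈ -5.8883)
r/m(Y) = -7696/1307/470 = -7696/1307*1/470 = -3848/307145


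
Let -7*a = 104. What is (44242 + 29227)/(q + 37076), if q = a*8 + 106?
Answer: 514283/259442 ≈ 1.9823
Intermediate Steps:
a = -104/7 (a = -1/7*104 = -104/7 ≈ -14.857)
q = -90/7 (q = -104/7*8 + 106 = -832/7 + 106 = -90/7 ≈ -12.857)
(44242 + 29227)/(q + 37076) = (44242 + 29227)/(-90/7 + 37076) = 73469/(259442/7) = 73469*(7/259442) = 514283/259442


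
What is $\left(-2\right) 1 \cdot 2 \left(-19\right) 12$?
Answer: $912$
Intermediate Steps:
$\left(-2\right) 1 \cdot 2 \left(-19\right) 12 = \left(-2\right) 2 \left(-19\right) 12 = \left(-4\right) \left(-19\right) 12 = 76 \cdot 12 = 912$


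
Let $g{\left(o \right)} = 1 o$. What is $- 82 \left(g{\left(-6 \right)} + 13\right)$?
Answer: $-574$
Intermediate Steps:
$g{\left(o \right)} = o$
$- 82 \left(g{\left(-6 \right)} + 13\right) = - 82 \left(-6 + 13\right) = \left(-82\right) 7 = -574$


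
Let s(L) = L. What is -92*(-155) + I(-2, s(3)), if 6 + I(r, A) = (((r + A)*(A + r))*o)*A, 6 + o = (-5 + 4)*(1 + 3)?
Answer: 14224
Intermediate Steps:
o = -10 (o = -6 + (-5 + 4)*(1 + 3) = -6 - 1*4 = -6 - 4 = -10)
I(r, A) = -6 - 10*A*(A + r)² (I(r, A) = -6 + (((r + A)*(A + r))*(-10))*A = -6 + (((A + r)*(A + r))*(-10))*A = -6 + ((A + r)²*(-10))*A = -6 + (-10*(A + r)²)*A = -6 - 10*A*(A + r)²)
-92*(-155) + I(-2, s(3)) = -92*(-155) + (-6 - 10*3*(3 - 2)²) = 14260 + (-6 - 10*3*1²) = 14260 + (-6 - 10*3*1) = 14260 + (-6 - 30) = 14260 - 36 = 14224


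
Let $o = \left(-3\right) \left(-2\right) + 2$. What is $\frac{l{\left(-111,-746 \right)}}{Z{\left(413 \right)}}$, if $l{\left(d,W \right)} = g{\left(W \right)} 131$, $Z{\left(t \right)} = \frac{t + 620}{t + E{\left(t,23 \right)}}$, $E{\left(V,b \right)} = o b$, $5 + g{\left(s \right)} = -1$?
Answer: $- \frac{469242}{1033} \approx -454.25$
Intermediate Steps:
$g{\left(s \right)} = -6$ ($g{\left(s \right)} = -5 - 1 = -6$)
$o = 8$ ($o = 6 + 2 = 8$)
$E{\left(V,b \right)} = 8 b$
$Z{\left(t \right)} = \frac{620 + t}{184 + t}$ ($Z{\left(t \right)} = \frac{t + 620}{t + 8 \cdot 23} = \frac{620 + t}{t + 184} = \frac{620 + t}{184 + t}$)
$l{\left(d,W \right)} = -786$ ($l{\left(d,W \right)} = \left(-6\right) 131 = -786$)
$\frac{l{\left(-111,-746 \right)}}{Z{\left(413 \right)}} = - \frac{786}{\frac{1}{184 + 413} \left(620 + 413\right)} = - \frac{786}{\frac{1}{597} \cdot 1033} = - \frac{786}{\frac{1033}{597}} = \left(-786\right) \frac{597}{1033} = - \frac{469242}{1033}$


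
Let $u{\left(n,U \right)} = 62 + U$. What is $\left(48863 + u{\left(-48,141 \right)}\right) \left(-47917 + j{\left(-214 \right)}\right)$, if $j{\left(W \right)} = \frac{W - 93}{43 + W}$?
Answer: $- \frac{402022271000}{171} \approx -2.351 \cdot 10^{9}$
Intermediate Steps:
$j{\left(W \right)} = \frac{-93 + W}{43 + W}$
$\left(48863 + u{\left(-48,141 \right)}\right) \left(-47917 + j{\left(-214 \right)}\right) = \left(48863 + \left(62 + 141\right)\right) \left(-47917 + \frac{-93 - 214}{43 - 214}\right) = \left(48863 + 203\right) \left(-47917 + \frac{1}{-171} \left(-307\right)\right) = 49066 \left(-47917 - - \frac{307}{171}\right) = 49066 \left(-47917 + \frac{307}{171}\right) = 49066 \left(- \frac{8193500}{171}\right) = - \frac{402022271000}{171}$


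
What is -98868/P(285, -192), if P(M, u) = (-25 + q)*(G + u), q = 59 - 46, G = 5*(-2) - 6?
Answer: -8239/208 ≈ -39.611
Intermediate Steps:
G = -16 (G = -10 - 6 = -16)
q = 13
P(M, u) = 192 - 12*u (P(M, u) = (-25 + 13)*(-16 + u) = -12*(-16 + u) = 192 - 12*u)
-98868/P(285, -192) = -98868/(192 - 12*(-192)) = -98868/(192 + 2304) = -98868/2496 = -98868*1/2496 = -8239/208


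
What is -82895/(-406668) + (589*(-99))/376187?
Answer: 7470803617/152983214916 ≈ 0.048834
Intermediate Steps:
-82895/(-406668) + (589*(-99))/376187 = -82895*(-1/406668) - 58311*1/376187 = 82895/406668 - 58311/376187 = 7470803617/152983214916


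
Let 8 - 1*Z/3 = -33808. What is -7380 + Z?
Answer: 94068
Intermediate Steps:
Z = 101448 (Z = 24 - 3*(-33808) = 24 + 101424 = 101448)
-7380 + Z = -7380 + 101448 = 94068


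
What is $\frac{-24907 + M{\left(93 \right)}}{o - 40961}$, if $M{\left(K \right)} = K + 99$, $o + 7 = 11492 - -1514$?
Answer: $\frac{24715}{27962} \approx 0.88388$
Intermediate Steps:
$o = 12999$ ($o = -7 + \left(11492 - -1514\right) = -7 + \left(11492 + 1514\right) = -7 + 13006 = 12999$)
$M{\left(K \right)} = 99 + K$
$\frac{-24907 + M{\left(93 \right)}}{o - 40961} = \frac{-24907 + \left(99 + 93\right)}{12999 - 40961} = \frac{-24907 + 192}{-27962} = \left(-24715\right) \left(- \frac{1}{27962}\right) = \frac{24715}{27962}$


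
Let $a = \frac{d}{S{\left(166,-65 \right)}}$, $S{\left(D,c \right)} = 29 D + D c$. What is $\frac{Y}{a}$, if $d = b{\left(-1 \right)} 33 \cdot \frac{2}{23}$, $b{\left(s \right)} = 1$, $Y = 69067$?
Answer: $- \frac{1582186836}{11} \approx -1.4384 \cdot 10^{8}$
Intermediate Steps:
$d = \frac{66}{23}$ ($d = 1 \cdot 33 \cdot \frac{2}{23} = 33 \cdot 2 \cdot \frac{1}{23} = 33 \cdot \frac{2}{23} = \frac{66}{23} \approx 2.8696$)
$a = - \frac{11}{22908}$ ($a = \frac{66}{23 \cdot 166 \left(29 - 65\right)} = \frac{66}{23 \cdot 166 \left(-36\right)} = \frac{66}{23 \left(-5976\right)} = \frac{66}{23} \left(- \frac{1}{5976}\right) = - \frac{11}{22908} \approx -0.00048018$)
$\frac{Y}{a} = \frac{69067}{- \frac{11}{22908}} = 69067 \left(- \frac{22908}{11}\right) = - \frac{1582186836}{11}$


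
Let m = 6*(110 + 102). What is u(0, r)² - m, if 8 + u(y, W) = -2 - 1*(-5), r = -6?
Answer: -1247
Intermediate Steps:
u(y, W) = -5 (u(y, W) = -8 + (-2 - 1*(-5)) = -8 + (-2 + 5) = -8 + 3 = -5)
m = 1272 (m = 6*212 = 1272)
u(0, r)² - m = (-5)² - 1*1272 = 25 - 1272 = -1247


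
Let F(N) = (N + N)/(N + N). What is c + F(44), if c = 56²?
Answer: 3137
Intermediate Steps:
c = 3136
F(N) = 1 (F(N) = (2*N)/((2*N)) = (2*N)*(1/(2*N)) = 1)
c + F(44) = 3136 + 1 = 3137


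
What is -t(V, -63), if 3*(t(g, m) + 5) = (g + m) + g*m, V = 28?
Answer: 1814/3 ≈ 604.67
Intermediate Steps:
t(g, m) = -5 + g/3 + m/3 + g*m/3 (t(g, m) = -5 + ((g + m) + g*m)/3 = -5 + (g + m + g*m)/3 = -5 + (g/3 + m/3 + g*m/3) = -5 + g/3 + m/3 + g*m/3)
-t(V, -63) = -(-5 + (⅓)*28 + (⅓)*(-63) + (⅓)*28*(-63)) = -(-5 + 28/3 - 21 - 588) = -1*(-1814/3) = 1814/3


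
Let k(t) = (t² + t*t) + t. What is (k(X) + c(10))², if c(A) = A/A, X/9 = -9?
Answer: 170093764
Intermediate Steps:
X = -81 (X = 9*(-9) = -81)
c(A) = 1
k(t) = t + 2*t² (k(t) = (t² + t²) + t = 2*t² + t = t + 2*t²)
(k(X) + c(10))² = (-81*(1 + 2*(-81)) + 1)² = (-81*(1 - 162) + 1)² = (-81*(-161) + 1)² = (13041 + 1)² = 13042² = 170093764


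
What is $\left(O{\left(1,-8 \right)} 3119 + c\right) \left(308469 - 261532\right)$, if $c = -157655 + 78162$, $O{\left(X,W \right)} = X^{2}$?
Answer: $-3584766438$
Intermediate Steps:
$c = -79493$
$\left(O{\left(1,-8 \right)} 3119 + c\right) \left(308469 - 261532\right) = \left(1^{2} \cdot 3119 - 79493\right) \left(308469 - 261532\right) = \left(1 \cdot 3119 - 79493\right) 46937 = \left(3119 - 79493\right) 46937 = \left(-76374\right) 46937 = -3584766438$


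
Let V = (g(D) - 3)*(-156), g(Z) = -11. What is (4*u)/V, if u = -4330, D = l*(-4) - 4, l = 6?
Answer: -2165/273 ≈ -7.9304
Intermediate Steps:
D = -28 (D = 6*(-4) - 4 = -24 - 4 = -28)
V = 2184 (V = (-11 - 3)*(-156) = -14*(-156) = 2184)
(4*u)/V = (4*(-4330))/2184 = -17320*1/2184 = -2165/273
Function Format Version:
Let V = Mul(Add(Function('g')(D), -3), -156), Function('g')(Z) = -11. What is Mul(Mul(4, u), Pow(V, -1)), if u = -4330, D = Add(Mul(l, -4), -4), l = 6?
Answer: Rational(-2165, 273) ≈ -7.9304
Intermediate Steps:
D = -28 (D = Add(Mul(6, -4), -4) = Add(-24, -4) = -28)
V = 2184 (V = Mul(Add(-11, -3), -156) = Mul(-14, -156) = 2184)
Mul(Mul(4, u), Pow(V, -1)) = Mul(Mul(4, -4330), Pow(2184, -1)) = Mul(-17320, Rational(1, 2184)) = Rational(-2165, 273)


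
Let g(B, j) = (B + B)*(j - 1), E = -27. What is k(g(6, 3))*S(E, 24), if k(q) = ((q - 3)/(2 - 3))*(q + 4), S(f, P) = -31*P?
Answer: 437472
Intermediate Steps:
g(B, j) = 2*B*(-1 + j) (g(B, j) = (2*B)*(-1 + j) = 2*B*(-1 + j))
k(q) = (3 - q)*(4 + q) (k(q) = ((-3 + q)/(-1))*(4 + q) = ((-3 + q)*(-1))*(4 + q) = (3 - q)*(4 + q))
k(g(6, 3))*S(E, 24) = (12 - 2*6*(-1 + 3) - (2*6*(-1 + 3))**2)*(-31*24) = (12 - 2*6*2 - (2*6*2)**2)*(-744) = (12 - 1*24 - 1*24**2)*(-744) = (12 - 24 - 1*576)*(-744) = (12 - 24 - 576)*(-744) = -588*(-744) = 437472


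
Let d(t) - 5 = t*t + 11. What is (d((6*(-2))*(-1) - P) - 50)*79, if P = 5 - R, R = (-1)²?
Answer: 2370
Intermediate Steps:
R = 1
P = 4 (P = 5 - 1*1 = 5 - 1 = 4)
d(t) = 16 + t² (d(t) = 5 + (t*t + 11) = 5 + (t² + 11) = 5 + (11 + t²) = 16 + t²)
(d((6*(-2))*(-1) - P) - 50)*79 = ((16 + ((6*(-2))*(-1) - 1*4)²) - 50)*79 = ((16 + (-12*(-1) - 4)²) - 50)*79 = ((16 + (12 - 4)²) - 50)*79 = ((16 + 8²) - 50)*79 = ((16 + 64) - 50)*79 = (80 - 50)*79 = 30*79 = 2370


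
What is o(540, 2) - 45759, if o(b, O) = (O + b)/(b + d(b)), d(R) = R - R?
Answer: -12354659/270 ≈ -45758.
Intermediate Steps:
d(R) = 0
o(b, O) = (O + b)/b (o(b, O) = (O + b)/(b + 0) = (O + b)/b)
o(540, 2) - 45759 = (2 + 540)/540 - 45759 = (1/540)*542 - 45759 = 271/270 - 45759 = -12354659/270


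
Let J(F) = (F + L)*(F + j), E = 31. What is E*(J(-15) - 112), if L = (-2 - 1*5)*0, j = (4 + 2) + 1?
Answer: 248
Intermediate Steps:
j = 7 (j = 6 + 1 = 7)
L = 0 (L = (-2 - 5)*0 = -7*0 = 0)
J(F) = F*(7 + F) (J(F) = (F + 0)*(F + 7) = F*(7 + F))
E*(J(-15) - 112) = 31*(-15*(7 - 15) - 112) = 31*(-15*(-8) - 112) = 31*(120 - 112) = 31*8 = 248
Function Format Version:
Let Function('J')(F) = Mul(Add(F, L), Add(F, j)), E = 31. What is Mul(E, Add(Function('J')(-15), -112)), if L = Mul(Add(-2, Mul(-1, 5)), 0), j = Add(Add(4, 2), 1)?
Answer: 248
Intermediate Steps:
j = 7 (j = Add(6, 1) = 7)
L = 0 (L = Mul(Add(-2, -5), 0) = Mul(-7, 0) = 0)
Function('J')(F) = Mul(F, Add(7, F)) (Function('J')(F) = Mul(Add(F, 0), Add(F, 7)) = Mul(F, Add(7, F)))
Mul(E, Add(Function('J')(-15), -112)) = Mul(31, Add(Mul(-15, Add(7, -15)), -112)) = Mul(31, Add(Mul(-15, -8), -112)) = Mul(31, Add(120, -112)) = Mul(31, 8) = 248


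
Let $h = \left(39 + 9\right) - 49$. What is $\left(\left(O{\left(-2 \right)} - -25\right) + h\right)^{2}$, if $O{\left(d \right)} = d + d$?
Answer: $400$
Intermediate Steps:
$O{\left(d \right)} = 2 d$
$h = -1$ ($h = 48 - 49 = -1$)
$\left(\left(O{\left(-2 \right)} - -25\right) + h\right)^{2} = \left(\left(2 \left(-2\right) - -25\right) - 1\right)^{2} = \left(\left(-4 + 25\right) - 1\right)^{2} = \left(21 - 1\right)^{2} = 20^{2} = 400$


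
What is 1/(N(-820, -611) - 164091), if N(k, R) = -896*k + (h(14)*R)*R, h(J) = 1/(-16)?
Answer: 16/8756743 ≈ 1.8272e-6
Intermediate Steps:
h(J) = -1/16
N(k, R) = -896*k - R²/16 (N(k, R) = -896*k + (-R/16)*R = -896*k - R²/16)
1/(N(-820, -611) - 164091) = 1/((-896*(-820) - 1/16*(-611)²) - 164091) = 1/((734720 - 1/16*373321) - 164091) = 1/((734720 - 373321/16) - 164091) = 1/(11382199/16 - 164091) = 1/(8756743/16) = 16/8756743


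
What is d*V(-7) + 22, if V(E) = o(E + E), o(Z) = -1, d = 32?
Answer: -10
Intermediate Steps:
V(E) = -1
d*V(-7) + 22 = 32*(-1) + 22 = -32 + 22 = -10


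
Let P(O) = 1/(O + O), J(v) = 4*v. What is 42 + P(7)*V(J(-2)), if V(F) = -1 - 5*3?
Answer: 286/7 ≈ 40.857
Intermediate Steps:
V(F) = -16 (V(F) = -1 - 15 = -16)
P(O) = 1/(2*O)
42 + P(7)*V(J(-2)) = 42 + ((½)/7)*(-16) = 42 + ((½)*(⅐))*(-16) = 42 + (1/14)*(-16) = 42 - 8/7 = 286/7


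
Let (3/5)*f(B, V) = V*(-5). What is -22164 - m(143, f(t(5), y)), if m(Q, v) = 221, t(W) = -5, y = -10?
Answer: -22385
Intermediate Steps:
f(B, V) = -25*V/3 (f(B, V) = 5*(V*(-5))/3 = 5*(-5*V)/3 = -25*V/3)
-22164 - m(143, f(t(5), y)) = -22164 - 1*221 = -22164 - 221 = -22385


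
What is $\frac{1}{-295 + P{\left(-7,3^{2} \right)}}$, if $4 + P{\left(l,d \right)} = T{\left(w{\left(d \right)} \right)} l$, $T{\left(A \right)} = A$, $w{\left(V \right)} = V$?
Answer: $- \frac{1}{362} \approx -0.0027624$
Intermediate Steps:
$P{\left(l,d \right)} = -4 + d l$
$\frac{1}{-295 + P{\left(-7,3^{2} \right)}} = \frac{1}{-295 + \left(-4 + 3^{2} \left(-7\right)\right)} = \frac{1}{-295 + \left(-4 + 9 \left(-7\right)\right)} = \frac{1}{-295 - 67} = \frac{1}{-362} = - \frac{1}{362}$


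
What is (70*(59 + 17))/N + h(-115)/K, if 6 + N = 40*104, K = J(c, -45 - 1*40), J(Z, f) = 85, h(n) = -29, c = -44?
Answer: 165867/176545 ≈ 0.93952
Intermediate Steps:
K = 85
N = 4154 (N = -6 + 40*104 = -6 + 4160 = 4154)
(70*(59 + 17))/N + h(-115)/K = (70*(59 + 17))/4154 - 29/85 = (70*76)*(1/4154) - 29*1/85 = 5320*(1/4154) - 29/85 = 2660/2077 - 29/85 = 165867/176545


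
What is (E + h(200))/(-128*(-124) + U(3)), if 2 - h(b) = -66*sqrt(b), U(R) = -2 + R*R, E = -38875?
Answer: -38873/15879 + 220*sqrt(2)/5293 ≈ -2.3893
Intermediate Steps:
U(R) = -2 + R**2
h(b) = 2 + 66*sqrt(b) (h(b) = 2 - (-66)*sqrt(b) = 2 + 66*sqrt(b))
(E + h(200))/(-128*(-124) + U(3)) = (-38875 + (2 + 66*sqrt(200)))/(-128*(-124) + (-2 + 3**2)) = (-38875 + (2 + 66*(10*sqrt(2))))/(15872 + (-2 + 9)) = (-38875 + (2 + 660*sqrt(2)))/(15872 + 7) = (-38873 + 660*sqrt(2))/15879 = (-38873 + 660*sqrt(2))*(1/15879) = -38873/15879 + 220*sqrt(2)/5293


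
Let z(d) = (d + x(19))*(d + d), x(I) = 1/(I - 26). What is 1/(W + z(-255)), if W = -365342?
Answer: -7/1646534 ≈ -4.2514e-6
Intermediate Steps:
x(I) = 1/(-26 + I)
z(d) = 2*d*(-⅐ + d) (z(d) = (d + 1/(-26 + 19))*(d + d) = (d + 1/(-7))*(2*d) = (d - ⅐)*(2*d) = (-⅐ + d)*(2*d) = 2*d*(-⅐ + d))
1/(W + z(-255)) = 1/(-365342 + (2/7)*(-255)*(-1 + 7*(-255))) = 1/(-365342 + (2/7)*(-255)*(-1 - 1785)) = 1/(-365342 + (2/7)*(-255)*(-1786)) = 1/(-365342 + 910860/7) = 1/(-1646534/7) = -7/1646534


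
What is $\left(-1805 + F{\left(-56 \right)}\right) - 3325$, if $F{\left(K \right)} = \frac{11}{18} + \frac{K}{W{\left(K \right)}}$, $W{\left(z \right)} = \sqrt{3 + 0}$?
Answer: $- \frac{92329}{18} - \frac{56 \sqrt{3}}{3} \approx -5161.7$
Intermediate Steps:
$W{\left(z \right)} = \sqrt{3}$
$F{\left(K \right)} = \frac{11}{18} + \frac{K \sqrt{3}}{3}$ ($F{\left(K \right)} = \frac{11}{18} + \frac{K}{\sqrt{3}} = 11 \cdot \frac{1}{18} + K \frac{\sqrt{3}}{3} = \frac{11}{18} + \frac{K \sqrt{3}}{3}$)
$\left(-1805 + F{\left(-56 \right)}\right) - 3325 = \left(-1805 + \left(\frac{11}{18} + \frac{1}{3} \left(-56\right) \sqrt{3}\right)\right) - 3325 = \left(-1805 + \left(\frac{11}{18} - \frac{56 \sqrt{3}}{3}\right)\right) - 3325 = \left(- \frac{32479}{18} - \frac{56 \sqrt{3}}{3}\right) - 3325 = - \frac{92329}{18} - \frac{56 \sqrt{3}}{3}$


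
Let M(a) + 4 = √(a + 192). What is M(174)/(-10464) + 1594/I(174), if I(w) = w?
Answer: 231671/25288 - √366/10464 ≈ 9.1595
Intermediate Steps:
M(a) = -4 + √(192 + a) (M(a) = -4 + √(a + 192) = -4 + √(192 + a))
M(174)/(-10464) + 1594/I(174) = (-4 + √(192 + 174))/(-10464) + 1594/174 = (-4 + √366)*(-1/10464) + 1594*(1/174) = (1/2616 - √366/10464) + 797/87 = 231671/25288 - √366/10464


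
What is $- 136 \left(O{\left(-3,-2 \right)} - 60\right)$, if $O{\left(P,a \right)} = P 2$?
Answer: $8976$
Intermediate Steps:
$O{\left(P,a \right)} = 2 P$
$- 136 \left(O{\left(-3,-2 \right)} - 60\right) = - 136 \left(2 \left(-3\right) - 60\right) = - 136 \left(-6 - 60\right) = \left(-136\right) \left(-66\right) = 8976$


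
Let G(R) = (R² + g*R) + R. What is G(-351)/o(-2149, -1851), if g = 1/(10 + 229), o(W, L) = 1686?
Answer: 9786933/134318 ≈ 72.864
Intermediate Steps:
g = 1/239 ≈ 0.0041841
G(R) = R² + 240*R/239 (G(R) = (R² + R/239) + R = R² + 240*R/239)
G(-351)/o(-2149, -1851) = ((1/239)*(-351)*(240 + 239*(-351)))/1686 = ((1/239)*(-351)*(240 - 83889))*(1/1686) = ((1/239)*(-351)*(-83649))*(1/1686) = (29360799/239)*(1/1686) = 9786933/134318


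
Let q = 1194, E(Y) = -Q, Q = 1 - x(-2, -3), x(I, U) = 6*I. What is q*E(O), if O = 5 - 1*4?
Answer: -15522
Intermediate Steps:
O = 1 (O = 5 - 4 = 1)
Q = 13 (Q = 1 - 6*(-2) = 1 - 1*(-12) = 1 + 12 = 13)
E(Y) = -13 (E(Y) = -1*13 = -13)
q*E(O) = 1194*(-13) = -15522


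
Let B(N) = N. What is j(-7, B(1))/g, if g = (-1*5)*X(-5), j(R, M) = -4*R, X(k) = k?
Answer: 28/25 ≈ 1.1200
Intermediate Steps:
g = 25 (g = -1*5*(-5) = -5*(-5) = 25)
j(-7, B(1))/g = -4*(-7)/25 = 28*(1/25) = 28/25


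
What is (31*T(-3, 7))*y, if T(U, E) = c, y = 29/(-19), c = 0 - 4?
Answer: 3596/19 ≈ 189.26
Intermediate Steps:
c = -4
y = -29/19 (y = 29*(-1/19) = -29/19 ≈ -1.5263)
T(U, E) = -4
(31*T(-3, 7))*y = (31*(-4))*(-29/19) = -124*(-29/19) = 3596/19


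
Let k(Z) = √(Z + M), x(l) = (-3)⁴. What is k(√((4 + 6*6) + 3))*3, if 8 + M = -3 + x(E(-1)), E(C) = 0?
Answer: 3*√(70 + √43) ≈ 26.249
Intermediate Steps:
x(l) = 81
M = 70 (M = -8 + (-3 + 81) = -8 + 78 = 70)
k(Z) = √(70 + Z) (k(Z) = √(Z + 70) = √(70 + Z))
k(√((4 + 6*6) + 3))*3 = √(70 + √((4 + 6*6) + 3))*3 = √(70 + √((4 + 36) + 3))*3 = √(70 + √(40 + 3))*3 = √(70 + √43)*3 = 3*√(70 + √43)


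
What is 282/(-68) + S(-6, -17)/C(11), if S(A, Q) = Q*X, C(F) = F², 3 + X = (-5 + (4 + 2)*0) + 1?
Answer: -13015/4114 ≈ -3.1636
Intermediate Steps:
X = -7 (X = -3 + ((-5 + (4 + 2)*0) + 1) = -3 + ((-5 + 6*0) + 1) = -3 + ((-5 + 0) + 1) = -3 + (-5 + 1) = -3 - 4 = -7)
S(A, Q) = -7*Q (S(A, Q) = Q*(-7) = -7*Q)
282/(-68) + S(-6, -17)/C(11) = 282/(-68) + (-7*(-17))/(11²) = 282*(-1/68) + 119/121 = -141/34 + 119*(1/121) = -141/34 + 119/121 = -13015/4114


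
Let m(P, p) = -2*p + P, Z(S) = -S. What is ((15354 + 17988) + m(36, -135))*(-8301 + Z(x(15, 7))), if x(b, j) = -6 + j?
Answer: -279345696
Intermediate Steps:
m(P, p) = P - 2*p
((15354 + 17988) + m(36, -135))*(-8301 + Z(x(15, 7))) = ((15354 + 17988) + (36 - 2*(-135)))*(-8301 - (-6 + 7)) = (33342 + (36 + 270))*(-8301 - 1*1) = (33342 + 306)*(-8301 - 1) = 33648*(-8302) = -279345696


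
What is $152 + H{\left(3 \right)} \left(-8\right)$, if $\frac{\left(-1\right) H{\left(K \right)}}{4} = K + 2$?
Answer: $312$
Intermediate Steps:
$H{\left(K \right)} = -8 - 4 K$ ($H{\left(K \right)} = - 4 \left(K + 2\right) = - 4 \left(2 + K\right) = -8 - 4 K$)
$152 + H{\left(3 \right)} \left(-8\right) = 152 + \left(-8 - 12\right) \left(-8\right) = 152 - -160 = 152 + 160 = 312$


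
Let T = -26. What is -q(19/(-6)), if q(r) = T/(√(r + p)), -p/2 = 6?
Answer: -2*I*√546/7 ≈ -6.6762*I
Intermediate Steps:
p = -12 (p = -2*6 = -12)
q(r) = -26/√(-12 + r) (q(r) = -26/√(r - 12) = -26/√(-12 + r))
-q(19/(-6)) = -(-26)/√(-12 + 19/(-6)) = -(-26)/√(-12 + 19*(-⅙)) = -(-26)/√(-12 - 19/6) = -(-26)/√(-91/6) = -(-26)*(-I*√546/91) = -2*I*√546/7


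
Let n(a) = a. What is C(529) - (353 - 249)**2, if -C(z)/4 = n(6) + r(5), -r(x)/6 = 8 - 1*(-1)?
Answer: -10624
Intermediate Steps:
r(x) = -54 (r(x) = -6*(8 - 1*(-1)) = -6*(8 + 1) = -6*9 = -54)
C(z) = 192 (C(z) = -4*(6 - 54) = -4*(-48) = 192)
C(529) - (353 - 249)**2 = 192 - (353 - 249)**2 = 192 - 1*104**2 = 192 - 1*10816 = 192 - 10816 = -10624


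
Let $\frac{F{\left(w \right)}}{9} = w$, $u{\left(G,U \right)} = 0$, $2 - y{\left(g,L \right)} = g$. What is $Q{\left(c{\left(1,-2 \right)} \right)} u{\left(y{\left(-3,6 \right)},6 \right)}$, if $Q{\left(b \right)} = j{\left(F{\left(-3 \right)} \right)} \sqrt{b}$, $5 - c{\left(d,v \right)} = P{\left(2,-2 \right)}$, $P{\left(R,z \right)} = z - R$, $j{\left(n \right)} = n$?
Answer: $0$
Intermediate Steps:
$y{\left(g,L \right)} = 2 - g$
$F{\left(w \right)} = 9 w$
$c{\left(d,v \right)} = 9$ ($c{\left(d,v \right)} = 5 - \left(-2 - 2\right) = 5 - -4 = 5 + 4 = 9$)
$Q{\left(b \right)} = - 27 \sqrt{b}$ ($Q{\left(b \right)} = 9 \left(-3\right) \sqrt{b} = - 27 \sqrt{b}$)
$Q{\left(c{\left(1,-2 \right)} \right)} u{\left(y{\left(-3,6 \right)},6 \right)} = - 27 \sqrt{9} \cdot 0 = \left(-27\right) 3 \cdot 0 = \left(-81\right) 0 = 0$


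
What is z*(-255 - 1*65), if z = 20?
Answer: -6400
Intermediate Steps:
z*(-255 - 1*65) = 20*(-255 - 1*65) = 20*(-255 - 65) = 20*(-320) = -6400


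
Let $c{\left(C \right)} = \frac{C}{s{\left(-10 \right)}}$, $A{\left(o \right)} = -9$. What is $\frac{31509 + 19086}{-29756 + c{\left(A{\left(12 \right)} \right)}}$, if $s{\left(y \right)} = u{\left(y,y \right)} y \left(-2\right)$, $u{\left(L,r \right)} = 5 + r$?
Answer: $- \frac{5059500}{2975591} \approx -1.7003$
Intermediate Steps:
$s{\left(y \right)} = - 2 y \left(5 + y\right)$ ($s{\left(y \right)} = \left(5 + y\right) y \left(-2\right) = y \left(5 + y\right) \left(-2\right) = - 2 y \left(5 + y\right)$)
$c{\left(C \right)} = - \frac{C}{100}$ ($c{\left(C \right)} = \frac{C}{\left(-2\right) \left(-10\right) \left(5 - 10\right)} = \frac{C}{\left(-2\right) \left(-10\right) \left(-5\right)} = \frac{C}{-100} = C \left(- \frac{1}{100}\right) = - \frac{C}{100}$)
$\frac{31509 + 19086}{-29756 + c{\left(A{\left(12 \right)} \right)}} = \frac{31509 + 19086}{-29756 - - \frac{9}{100}} = \frac{50595}{-29756 + \frac{9}{100}} = \frac{50595}{- \frac{2975591}{100}} = 50595 \left(- \frac{100}{2975591}\right) = - \frac{5059500}{2975591}$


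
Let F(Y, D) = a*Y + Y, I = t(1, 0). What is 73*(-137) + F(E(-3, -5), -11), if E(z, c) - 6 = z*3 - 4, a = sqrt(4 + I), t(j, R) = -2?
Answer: -10008 - 7*sqrt(2) ≈ -10018.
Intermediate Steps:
I = -2
a = sqrt(2) (a = sqrt(4 - 2) = sqrt(2) ≈ 1.4142)
E(z, c) = 2 + 3*z (E(z, c) = 6 + (z*3 - 4) = 6 + (3*z - 4) = 6 + (-4 + 3*z) = 2 + 3*z)
F(Y, D) = Y + Y*sqrt(2) (F(Y, D) = sqrt(2)*Y + Y = Y*sqrt(2) + Y = Y + Y*sqrt(2))
73*(-137) + F(E(-3, -5), -11) = 73*(-137) + (2 + 3*(-3))*(1 + sqrt(2)) = -10001 + (2 - 9)*(1 + sqrt(2)) = -10001 - 7*(1 + sqrt(2)) = -10001 + (-7 - 7*sqrt(2)) = -10008 - 7*sqrt(2)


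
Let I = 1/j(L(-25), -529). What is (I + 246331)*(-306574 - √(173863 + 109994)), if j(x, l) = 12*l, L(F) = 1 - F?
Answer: -239696290147669/3174 - 10945964309*√5793/6348 ≈ -7.5650e+10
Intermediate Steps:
I = -1/6348 (I = 1/(12*(-529)) = 1/(-6348) = -1/6348 ≈ -0.00015753)
(I + 246331)*(-306574 - √(173863 + 109994)) = (-1/6348 + 246331)*(-306574 - √(173863 + 109994)) = 1563709187*(-306574 - √283857)/6348 = 1563709187*(-306574 - 7*√5793)/6348 = -239696290147669/3174 - 10945964309*√5793/6348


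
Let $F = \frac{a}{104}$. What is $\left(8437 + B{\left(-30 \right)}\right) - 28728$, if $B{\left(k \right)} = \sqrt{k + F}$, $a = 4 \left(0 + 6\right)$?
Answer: $-20291 + \frac{3 i \sqrt{559}}{13} \approx -20291.0 + 5.4561 i$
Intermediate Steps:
$a = 24$ ($a = 4 \cdot 6 = 24$)
$F = \frac{3}{13}$ ($F = \frac{24}{104} = 24 \cdot \frac{1}{104} = \frac{3}{13} \approx 0.23077$)
$B{\left(k \right)} = \sqrt{\frac{3}{13} + k}$ ($B{\left(k \right)} = \sqrt{k + \frac{3}{13}} = \sqrt{\frac{3}{13} + k}$)
$\left(8437 + B{\left(-30 \right)}\right) - 28728 = \left(8437 + \frac{\sqrt{39 + 169 \left(-30\right)}}{13}\right) - 28728 = \left(8437 + \frac{\sqrt{39 - 5070}}{13}\right) - 28728 = \left(8437 + \frac{\sqrt{-5031}}{13}\right) - 28728 = \left(8437 + \frac{3 i \sqrt{559}}{13}\right) - 28728 = -20291 + \frac{3 i \sqrt{559}}{13}$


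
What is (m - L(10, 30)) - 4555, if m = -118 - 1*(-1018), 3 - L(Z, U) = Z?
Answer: -3648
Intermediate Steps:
L(Z, U) = 3 - Z
m = 900 (m = -118 + 1018 = 900)
(m - L(10, 30)) - 4555 = (900 - (3 - 1*10)) - 4555 = (900 - (3 - 10)) - 4555 = (900 - 1*(-7)) - 4555 = (900 + 7) - 4555 = 907 - 4555 = -3648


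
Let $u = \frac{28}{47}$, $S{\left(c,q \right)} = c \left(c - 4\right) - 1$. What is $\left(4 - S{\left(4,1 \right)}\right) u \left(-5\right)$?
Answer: $- \frac{700}{47} \approx -14.894$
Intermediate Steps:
$S{\left(c,q \right)} = -1 + c \left(-4 + c\right)$ ($S{\left(c,q \right)} = c \left(-4 + c\right) - 1 = -1 + c \left(-4 + c\right)$)
$u = \frac{28}{47}$ ($u = 28 \cdot \frac{1}{47} = \frac{28}{47} \approx 0.59575$)
$\left(4 - S{\left(4,1 \right)}\right) u \left(-5\right) = \left(4 - \left(-1 + 4^{2} - 16\right)\right) \frac{28}{47} \left(-5\right) = \left(4 - \left(-1 + 16 - 16\right)\right) \frac{28}{47} \left(-5\right) = \left(4 - -1\right) \frac{28}{47} \left(-5\right) = \left(4 + 1\right) \frac{28}{47} \left(-5\right) = 5 \cdot \frac{28}{47} \left(-5\right) = \frac{140}{47} \left(-5\right) = - \frac{700}{47}$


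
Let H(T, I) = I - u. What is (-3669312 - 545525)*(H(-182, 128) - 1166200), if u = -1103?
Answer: 4910154445053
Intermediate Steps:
H(T, I) = 1103 + I (H(T, I) = I - 1*(-1103) = I + 1103 = 1103 + I)
(-3669312 - 545525)*(H(-182, 128) - 1166200) = (-3669312 - 545525)*((1103 + 128) - 1166200) = -4214837*(1231 - 1166200) = -4214837*(-1164969) = 4910154445053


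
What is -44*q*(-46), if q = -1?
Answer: -2024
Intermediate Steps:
-44*q*(-46) = -44*(-1)*(-46) = 44*(-46) = -2024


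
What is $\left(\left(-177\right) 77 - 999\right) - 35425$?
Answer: $-50053$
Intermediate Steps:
$\left(\left(-177\right) 77 - 999\right) - 35425 = \left(-13629 - 999\right) - 35425 = -14628 - 35425 = -50053$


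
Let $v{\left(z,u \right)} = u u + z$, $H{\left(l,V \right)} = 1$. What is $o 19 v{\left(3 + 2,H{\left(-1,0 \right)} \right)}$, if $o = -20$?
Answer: $-2280$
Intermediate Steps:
$v{\left(z,u \right)} = z + u^{2}$ ($v{\left(z,u \right)} = u^{2} + z = z + u^{2}$)
$o 19 v{\left(3 + 2,H{\left(-1,0 \right)} \right)} = \left(-20\right) 19 \left(\left(3 + 2\right) + 1^{2}\right) = - 380 \left(5 + 1\right) = \left(-380\right) 6 = -2280$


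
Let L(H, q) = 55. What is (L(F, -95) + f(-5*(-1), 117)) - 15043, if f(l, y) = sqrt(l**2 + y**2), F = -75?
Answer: -14988 + sqrt(13714) ≈ -14871.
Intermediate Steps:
(L(F, -95) + f(-5*(-1), 117)) - 15043 = (55 + sqrt((-5*(-1))**2 + 117**2)) - 15043 = (55 + sqrt(5**2 + 13689)) - 15043 = (55 + sqrt(25 + 13689)) - 15043 = (55 + sqrt(13714)) - 15043 = -14988 + sqrt(13714)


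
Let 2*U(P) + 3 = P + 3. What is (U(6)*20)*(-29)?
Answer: -1740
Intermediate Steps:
U(P) = P/2 (U(P) = -3/2 + (P + 3)/2 = -3/2 + (3 + P)/2 = -3/2 + (3/2 + P/2) = P/2)
(U(6)*20)*(-29) = (((½)*6)*20)*(-29) = (3*20)*(-29) = 60*(-29) = -1740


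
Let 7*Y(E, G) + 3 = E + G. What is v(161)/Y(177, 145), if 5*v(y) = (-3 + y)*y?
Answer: 178066/1595 ≈ 111.64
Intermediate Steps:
Y(E, G) = -3/7 + E/7 + G/7 (Y(E, G) = -3/7 + (E + G)/7 = -3/7 + (E/7 + G/7) = -3/7 + E/7 + G/7)
v(y) = y*(-3 + y)/5 (v(y) = ((-3 + y)*y)/5 = (y*(-3 + y))/5 = y*(-3 + y)/5)
v(161)/Y(177, 145) = ((⅕)*161*(-3 + 161))/(-3/7 + (⅐)*177 + (⅐)*145) = ((⅕)*161*158)/(-3/7 + 177/7 + 145/7) = 25438/(5*(319/7)) = (25438/5)*(7/319) = 178066/1595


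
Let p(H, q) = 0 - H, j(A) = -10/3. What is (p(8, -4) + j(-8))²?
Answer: 1156/9 ≈ 128.44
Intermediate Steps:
j(A) = -10/3 (j(A) = -10*⅓ = -10/3)
p(H, q) = -H
(p(8, -4) + j(-8))² = (-1*8 - 10/3)² = (-8 - 10/3)² = (-34/3)² = 1156/9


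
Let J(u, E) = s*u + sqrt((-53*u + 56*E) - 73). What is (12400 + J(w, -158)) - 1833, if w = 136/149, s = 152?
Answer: 1595155/149 + 3*I*sqrt(22125457)/149 ≈ 10706.0 + 94.707*I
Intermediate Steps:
w = 136/149 (w = 136*(1/149) = 136/149 ≈ 0.91275)
J(u, E) = sqrt(-73 - 53*u + 56*E) + 152*u (J(u, E) = 152*u + sqrt((-53*u + 56*E) - 73) = 152*u + sqrt(-73 - 53*u + 56*E) = sqrt(-73 - 53*u + 56*E) + 152*u)
(12400 + J(w, -158)) - 1833 = (12400 + (sqrt(-73 - 53*136/149 + 56*(-158)) + 152*(136/149))) - 1833 = (12400 + (sqrt(-73 - 7208/149 - 8848) + 20672/149)) - 1833 = (12400 + (sqrt(-1336437/149) + 20672/149)) - 1833 = (12400 + (3*I*sqrt(22125457)/149 + 20672/149)) - 1833 = (12400 + (20672/149 + 3*I*sqrt(22125457)/149)) - 1833 = (1868272/149 + 3*I*sqrt(22125457)/149) - 1833 = 1595155/149 + 3*I*sqrt(22125457)/149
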